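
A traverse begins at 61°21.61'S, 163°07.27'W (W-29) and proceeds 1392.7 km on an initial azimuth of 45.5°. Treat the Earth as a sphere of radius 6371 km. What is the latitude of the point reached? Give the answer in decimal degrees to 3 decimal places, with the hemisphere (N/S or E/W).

W-29: φ = -61.36017°, λ = -163.12117°
δ = d/R = 1392.7/6371 = 0.218600 rad
φ₂ = arcsin(sin φ₁ cos δ + cos φ₁ sin δ cos θ)
   = arcsin(-0.87765·0.97620 + 0.47930·0.21686·0.70091) = -51.61990°
λ₂ = λ₁ + atan2(sin θ sin δ cos φ₁, cos δ − sin φ₁ sin φ₂) = -148.69523°

51.620°S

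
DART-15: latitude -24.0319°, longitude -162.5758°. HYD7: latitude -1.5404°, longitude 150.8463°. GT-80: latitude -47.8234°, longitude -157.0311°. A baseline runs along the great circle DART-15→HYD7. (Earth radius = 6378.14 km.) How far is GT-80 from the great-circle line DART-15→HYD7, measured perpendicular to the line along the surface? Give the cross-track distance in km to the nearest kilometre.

δ₁₃ = central angle DART-15→GT-80 = 0.422296 rad  (haversine)
θ₁₃ = bearing DART-15→GT-80 = 170.893°,  θ₁₂ = bearing DART-15→HYD7 = 289.371°
dₓₜ = R·arcsin(sin δ₁₃ · sin(θ₁₃ − θ₁₂)) = 6378.14·arcsin(0.40986·sin(-118.479°)) = -2350.647 km
|dₓₜ| = 2350.647 km

2351 km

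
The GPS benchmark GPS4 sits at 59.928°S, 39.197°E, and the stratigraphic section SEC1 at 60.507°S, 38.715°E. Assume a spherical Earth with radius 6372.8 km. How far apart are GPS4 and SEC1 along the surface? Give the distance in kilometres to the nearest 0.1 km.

69.7 km

Δφ = -0.5790°,  Δλ = -0.4820°
a = sin²(Δφ/2) + cos φ₁ cos φ₂ sin²(Δλ/2) = 0.000030
c = 2·arcsin(√a) = 0.010935 rad = 0.6265°
d = R·c = 6372.8 × 0.010935 = 69.7 km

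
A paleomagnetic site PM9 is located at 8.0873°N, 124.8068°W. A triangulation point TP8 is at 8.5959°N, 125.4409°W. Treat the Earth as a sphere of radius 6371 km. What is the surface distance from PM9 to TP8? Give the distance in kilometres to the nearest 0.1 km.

Δφ = 0.5086°,  Δλ = -0.6341°
a = sin²(Δφ/2) + cos φ₁ cos φ₂ sin²(Δλ/2) = 0.000050
c = 2·arcsin(√a) = 0.014096 rad = 0.8076°
d = R·c = 6371 × 0.014096 = 89.8 km

89.8 km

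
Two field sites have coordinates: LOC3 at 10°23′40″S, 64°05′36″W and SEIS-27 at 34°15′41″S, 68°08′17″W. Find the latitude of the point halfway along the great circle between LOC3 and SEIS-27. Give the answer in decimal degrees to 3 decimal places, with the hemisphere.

22.340°S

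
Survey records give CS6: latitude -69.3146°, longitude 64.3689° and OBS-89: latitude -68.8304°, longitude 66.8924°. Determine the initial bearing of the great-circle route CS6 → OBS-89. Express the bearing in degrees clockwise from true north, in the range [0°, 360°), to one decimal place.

62.9°

Δλ = 2.5235°
y = sin Δλ · cos φ₂ = 0.015900
x = cos φ₁ sin φ₂ − sin φ₁ cos φ₂ cos Δλ = 0.008123
θ = atan2(y, x) = 62.9383° → 62.9383° (mod 360°)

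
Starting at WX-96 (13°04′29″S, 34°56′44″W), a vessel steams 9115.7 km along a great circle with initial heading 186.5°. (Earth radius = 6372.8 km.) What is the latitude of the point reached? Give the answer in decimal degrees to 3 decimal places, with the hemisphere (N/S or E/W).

81.869°S

WX-96: φ = -13.07472°, λ = -34.94556°
δ = d/R = 9115.7/6372.8 = 1.430407 rad
φ₂ = arcsin(sin φ₁ cos δ + cos φ₁ sin δ cos θ)
   = arcsin(-0.22622·0.13993 + 0.97408·0.99016·-0.99357) = -81.86907°
λ₂ = λ₁ + atan2(sin θ sin δ cos φ₁, cos δ − sin φ₁ sin φ₂) = -162.52463°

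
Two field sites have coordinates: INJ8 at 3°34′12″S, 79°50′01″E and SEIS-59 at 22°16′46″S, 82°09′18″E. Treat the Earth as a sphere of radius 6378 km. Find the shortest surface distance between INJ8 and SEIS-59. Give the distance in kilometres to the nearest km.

2098 km

INJ8: φ = -3.57000°, λ = +79.83361°
SEIS-59: φ = -22.27944°, λ = +82.15500°
Δφ = -18.7094°,  Δλ = 2.3214°
a = sin²(Δφ/2) + cos φ₁ cos φ₂ sin²(Δλ/2) = 0.026800
c = 2·arcsin(√a) = 0.328896 rad = 18.8444°
d = R·c = 6378 × 0.328896 = 2097.7 km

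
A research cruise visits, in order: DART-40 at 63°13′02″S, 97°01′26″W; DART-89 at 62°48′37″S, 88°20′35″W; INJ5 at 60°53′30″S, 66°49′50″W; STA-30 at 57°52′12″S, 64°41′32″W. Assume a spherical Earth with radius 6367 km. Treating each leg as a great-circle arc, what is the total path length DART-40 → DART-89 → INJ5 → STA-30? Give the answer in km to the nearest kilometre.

DART-40: φ = -63.21722°, λ = -97.02389°
DART-89: φ = -62.81028°, λ = -88.34306°
INJ5: φ = -60.89167°, λ = -66.83056°
STA-30: φ = -57.87000°, λ = -64.69222°
DART-40→DART-89: c = 0.069063 rad, d = 439.73 km
DART-89→INJ5: c = 0.179379 rad, d = 1142.11 km
INJ5→STA-30: c = 0.056052 rad, d = 356.88 km
Total = 439.73 + 1142.11 + 356.88 = 1938.72 km

1939 km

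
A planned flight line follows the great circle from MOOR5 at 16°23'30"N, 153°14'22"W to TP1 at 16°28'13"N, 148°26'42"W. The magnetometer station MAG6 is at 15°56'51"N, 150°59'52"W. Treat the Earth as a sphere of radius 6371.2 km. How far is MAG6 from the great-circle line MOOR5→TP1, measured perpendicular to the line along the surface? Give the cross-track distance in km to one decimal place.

55.0 km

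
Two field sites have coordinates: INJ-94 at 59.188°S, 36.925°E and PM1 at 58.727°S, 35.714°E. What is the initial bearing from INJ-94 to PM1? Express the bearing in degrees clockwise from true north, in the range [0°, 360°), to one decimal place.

Δλ = -1.2110°
y = sin Δλ · cos φ₂ = -0.010971
x = cos φ₁ sin φ₂ − sin φ₁ cos φ₂ cos Δλ = 0.007946
θ = atan2(y, x) = -54.0847° → 305.9153° (mod 360°)

305.9°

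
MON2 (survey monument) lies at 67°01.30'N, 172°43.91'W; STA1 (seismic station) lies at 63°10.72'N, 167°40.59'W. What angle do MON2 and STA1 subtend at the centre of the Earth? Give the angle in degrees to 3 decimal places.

4.390°

MON2: φ = +67.02167°, λ = -172.73183°
STA1: φ = +63.17867°, λ = -167.67650°
Δφ = -3.8430°,  Δλ = 5.0553°
a = sin²(Δφ/2) + cos φ₁ cos φ₂ sin²(Δλ/2) = 0.001467
c = 2·arcsin(√a) = 0.076618 rad = 4.3899°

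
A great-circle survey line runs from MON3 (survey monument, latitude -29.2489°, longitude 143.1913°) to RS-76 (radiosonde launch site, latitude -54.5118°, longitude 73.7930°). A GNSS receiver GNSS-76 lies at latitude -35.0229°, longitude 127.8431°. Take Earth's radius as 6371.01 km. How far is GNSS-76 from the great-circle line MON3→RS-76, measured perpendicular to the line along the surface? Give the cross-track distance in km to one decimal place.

545.7 km

δ₁₃ = central angle MON3→GNSS-76 = 0.247845 rad  (haversine)
θ₁₃ = bearing MON3→GNSS-76 = 242.078°,  θ₁₂ = bearing MON3→RS-76 = 221.667°
dₓₜ = R·arcsin(sin δ₁₃ · sin(θ₁₃ − θ₁₂)) = 6371.01·arcsin(0.24532·sin(20.410°)) = 545.719 km
|dₓₜ| = 545.719 km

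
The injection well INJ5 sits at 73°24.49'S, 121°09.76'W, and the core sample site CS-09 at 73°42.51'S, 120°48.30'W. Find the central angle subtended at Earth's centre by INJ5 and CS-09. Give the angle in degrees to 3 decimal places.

0.317°

INJ5: φ = -73.40817°, λ = -121.16267°
CS-09: φ = -73.70850°, λ = -120.80500°
Δφ = -0.3003°,  Δλ = 0.3577°
a = sin²(Δφ/2) + cos φ₁ cos φ₂ sin²(Δλ/2) = 0.000008
c = 2·arcsin(√a) = 0.005532 rad = 0.3169°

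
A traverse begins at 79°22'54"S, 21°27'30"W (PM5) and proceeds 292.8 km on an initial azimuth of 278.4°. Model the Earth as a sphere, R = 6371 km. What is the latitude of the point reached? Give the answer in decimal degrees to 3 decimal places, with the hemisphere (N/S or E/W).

78.696°S

PM5: φ = -79.38167°, λ = -21.45833°
δ = d/R = 292.8/6371 = 0.045958 rad
φ₂ = arcsin(sin φ₁ cos δ + cos φ₁ sin δ cos θ)
   = arcsin(-0.98288·0.99894 + 0.18427·0.04594·0.14608) = -78.69628°
λ₂ = λ₁ + atan2(sin θ sin δ cos φ₁, cos δ − sin φ₁ sin φ₂) = -34.86566°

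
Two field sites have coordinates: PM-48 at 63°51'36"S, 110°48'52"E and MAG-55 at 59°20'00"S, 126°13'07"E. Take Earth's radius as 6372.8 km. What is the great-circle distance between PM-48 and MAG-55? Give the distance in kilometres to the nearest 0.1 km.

PM-48: φ = -63.86000°, λ = +110.81444°
MAG-55: φ = -59.33333°, λ = +126.21861°
Δφ = 4.5267°,  Δλ = 15.4042°
a = sin²(Δφ/2) + cos φ₁ cos φ₂ sin²(Δλ/2) = 0.005596
c = 2·arcsin(√a) = 0.149750 rad = 8.5801°
d = R·c = 6372.8 × 0.149750 = 954.3 km

954.3 km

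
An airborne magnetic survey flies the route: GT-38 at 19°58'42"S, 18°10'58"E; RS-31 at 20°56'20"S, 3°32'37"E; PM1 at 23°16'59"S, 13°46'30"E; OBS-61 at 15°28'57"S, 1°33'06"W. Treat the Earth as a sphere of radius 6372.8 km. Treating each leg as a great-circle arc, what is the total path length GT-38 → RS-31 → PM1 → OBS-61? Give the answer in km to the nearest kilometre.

4440 km

GT-38: φ = -19.97833°, λ = +18.18278°
RS-31: φ = -20.93889°, λ = +3.54361°
PM1: φ = -23.28306°, λ = +13.77500°
OBS-61: φ = -15.48250°, λ = -1.55167°
GT-38→RS-31: c = 0.239888 rad, d = 1528.76 km
RS-31→PM1: c = 0.170376 rad, d = 1085.77 km
PM1→OBS-61: c = 0.286415 rad, d = 1825.27 km
Total = 1528.76 + 1085.77 + 1825.27 = 4439.80 km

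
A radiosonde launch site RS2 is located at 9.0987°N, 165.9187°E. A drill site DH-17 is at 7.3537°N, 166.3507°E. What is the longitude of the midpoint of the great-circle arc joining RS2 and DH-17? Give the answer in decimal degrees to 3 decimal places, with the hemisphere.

Bx = cos φ₂ cos Δλ = 0.991747,  By = cos φ₂ sin Δλ = 0.007478
φₘ = atan2(sin φ₁ + sin φ₂, √((cos φ₁ + Bx)² + By²)) = 8.22626°
λₘ = λ₁ + atan2(By, cos φ₁ + Bx) = 166.13518°

166.135°E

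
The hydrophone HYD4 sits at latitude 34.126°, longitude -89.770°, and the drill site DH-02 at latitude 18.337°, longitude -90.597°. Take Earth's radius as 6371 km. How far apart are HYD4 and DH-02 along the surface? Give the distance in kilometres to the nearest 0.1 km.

Δφ = -15.7890°,  Δλ = -0.8270°
a = sin²(Δφ/2) + cos φ₁ cos φ₂ sin²(Δλ/2) = 0.018906
c = 2·arcsin(√a) = 0.275871 rad = 15.8062°
d = R·c = 6371 × 0.275871 = 1757.6 km

1757.6 km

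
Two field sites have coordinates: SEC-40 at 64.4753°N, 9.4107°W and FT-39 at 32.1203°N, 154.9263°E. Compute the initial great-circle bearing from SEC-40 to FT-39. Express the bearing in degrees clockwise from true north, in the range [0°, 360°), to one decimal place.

Δλ = 164.3370°
y = sin Δλ · cos φ₂ = 0.228654
x = cos φ₁ sin φ₂ − sin φ₁ cos φ₂ cos Δλ = 0.965001
θ = atan2(y, x) = 13.3302° → 13.3302° (mod 360°)

13.3°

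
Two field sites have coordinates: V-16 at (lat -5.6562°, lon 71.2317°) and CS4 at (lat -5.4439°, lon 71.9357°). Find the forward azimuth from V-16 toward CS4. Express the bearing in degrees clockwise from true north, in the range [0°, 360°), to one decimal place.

73.2°

Δλ = 0.7040°
y = sin Δλ · cos φ₂ = 0.012231
x = cos φ₁ sin φ₂ − sin φ₁ cos φ₂ cos Δλ = 0.003698
θ = atan2(y, x) = 73.1783° → 73.1783° (mod 360°)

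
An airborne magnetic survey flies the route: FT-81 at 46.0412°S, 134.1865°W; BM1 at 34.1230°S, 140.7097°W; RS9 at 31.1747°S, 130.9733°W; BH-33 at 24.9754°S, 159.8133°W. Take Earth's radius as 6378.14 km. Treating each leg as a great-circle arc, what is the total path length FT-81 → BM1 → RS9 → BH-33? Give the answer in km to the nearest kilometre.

5313 km

FT-81→BM1: c = 0.225318 rad, d = 1437.11 km
BM1→RS9: c = 0.151973 rad, d = 969.31 km
RS9→BH-33: c = 0.455692 rad, d = 2906.47 km
Total = 1437.11 + 969.31 + 2906.47 = 5312.88 km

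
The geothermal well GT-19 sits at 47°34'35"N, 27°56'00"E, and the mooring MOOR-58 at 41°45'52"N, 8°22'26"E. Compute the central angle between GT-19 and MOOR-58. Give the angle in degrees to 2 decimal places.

15.02°

GT-19: φ = +47.57639°, λ = +27.93333°
MOOR-58: φ = +41.76444°, λ = +8.37389°
Δφ = -5.8119°,  Δλ = -19.5594°
a = sin²(Δφ/2) + cos φ₁ cos φ₂ sin²(Δλ/2) = 0.017088
c = 2·arcsin(√a) = 0.262195 rad = 15.0227°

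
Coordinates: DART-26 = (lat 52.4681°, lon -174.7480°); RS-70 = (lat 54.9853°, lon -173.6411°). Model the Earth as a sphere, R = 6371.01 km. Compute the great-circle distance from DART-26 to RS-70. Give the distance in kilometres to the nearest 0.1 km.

Δφ = 2.5172°,  Δλ = 1.1069°
a = sin²(Δφ/2) + cos φ₁ cos φ₂ sin²(Δλ/2) = 0.000515
c = 2·arcsin(√a) = 0.045394 rad = 2.6009°
d = R·c = 6371.01 × 0.045394 = 289.2 km

289.2 km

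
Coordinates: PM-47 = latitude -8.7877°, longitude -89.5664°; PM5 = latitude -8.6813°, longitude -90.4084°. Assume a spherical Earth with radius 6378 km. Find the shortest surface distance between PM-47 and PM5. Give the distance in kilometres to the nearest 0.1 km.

93.4 km

Δφ = 0.1064°,  Δλ = -0.8420°
a = sin²(Δφ/2) + cos φ₁ cos φ₂ sin²(Δλ/2) = 0.000054
c = 2·arcsin(√a) = 0.014643 rad = 0.8390°
d = R·c = 6378 × 0.014643 = 93.4 km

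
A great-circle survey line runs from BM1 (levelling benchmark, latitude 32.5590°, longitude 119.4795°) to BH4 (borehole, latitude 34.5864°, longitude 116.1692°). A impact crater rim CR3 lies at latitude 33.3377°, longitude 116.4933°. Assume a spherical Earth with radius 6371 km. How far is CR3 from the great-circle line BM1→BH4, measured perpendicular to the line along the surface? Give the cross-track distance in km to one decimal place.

δ₁₃ = central angle BM1→CR3 = 0.045797 rad  (haversine)
θ₁₃ = bearing BM1→CR3 = 288.071°,  θ₁₂ = bearing BM1→BH4 = 307.225°
dₓₜ = R·arcsin(sin δ₁₃ · sin(θ₁₃ − θ₁₂)) = 6371·arcsin(0.04578·sin(-19.154°)) = -95.705 km
|dₓₜ| = 95.705 km

95.7 km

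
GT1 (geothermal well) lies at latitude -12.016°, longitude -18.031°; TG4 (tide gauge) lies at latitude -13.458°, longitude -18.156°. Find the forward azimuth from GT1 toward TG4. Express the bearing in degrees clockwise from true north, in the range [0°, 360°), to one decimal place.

184.8°

Δλ = -0.1250°
y = sin Δλ · cos φ₂ = -0.002122
x = cos φ₁ sin φ₂ − sin φ₁ cos φ₂ cos Δλ = -0.025165
θ = atan2(y, x) = -175.1807° → 184.8193° (mod 360°)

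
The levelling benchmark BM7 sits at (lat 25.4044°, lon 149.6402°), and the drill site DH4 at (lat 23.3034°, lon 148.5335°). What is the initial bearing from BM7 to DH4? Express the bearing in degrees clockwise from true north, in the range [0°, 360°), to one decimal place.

Δλ = -1.1067°
y = sin Δλ · cos φ₂ = -0.017739
x = cos φ₁ sin φ₂ − sin φ₁ cos φ₂ cos Δλ = -0.036588
θ = atan2(y, x) = -154.1346° → 205.8654° (mod 360°)

205.9°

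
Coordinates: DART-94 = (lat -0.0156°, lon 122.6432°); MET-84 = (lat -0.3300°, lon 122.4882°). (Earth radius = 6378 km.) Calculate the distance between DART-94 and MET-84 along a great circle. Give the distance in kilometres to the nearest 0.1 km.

39.0 km

Δφ = -0.3144°,  Δλ = -0.1550°
a = sin²(Δφ/2) + cos φ₁ cos φ₂ sin²(Δλ/2) = 0.000009
c = 2·arcsin(√a) = 0.006118 rad = 0.3505°
d = R·c = 6378 × 0.006118 = 39.0 km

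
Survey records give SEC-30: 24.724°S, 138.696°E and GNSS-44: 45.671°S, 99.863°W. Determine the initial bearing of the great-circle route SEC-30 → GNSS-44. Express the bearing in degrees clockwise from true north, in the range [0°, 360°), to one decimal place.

143.4°

Δλ = 121.4410°
y = sin Δλ · cos φ₂ = 0.596181
x = cos φ₁ sin φ₂ − sin φ₁ cos φ₂ cos Δλ = -0.802216
θ = atan2(y, x) = 143.3814° → 143.3814° (mod 360°)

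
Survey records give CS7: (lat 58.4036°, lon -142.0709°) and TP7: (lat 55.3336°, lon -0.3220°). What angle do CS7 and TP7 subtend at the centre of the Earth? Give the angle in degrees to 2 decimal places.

Δφ = -3.0700°,  Δλ = 141.7489°
a = sin²(Δφ/2) + cos φ₁ cos φ₂ sin²(Δλ/2) = 0.266738
c = 2·arcsin(√a) = 1.085440 rad = 62.1911°

62.19°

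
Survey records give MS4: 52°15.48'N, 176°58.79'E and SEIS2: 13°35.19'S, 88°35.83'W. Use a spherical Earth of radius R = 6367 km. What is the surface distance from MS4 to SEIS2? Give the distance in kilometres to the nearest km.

MS4: φ = +52.25800°, λ = +176.97983°
SEIS2: φ = -13.58650°, λ = -88.59717°
Δφ = -65.8445°,  Δλ = 94.4230°
a = sin²(Δφ/2) + cos φ₁ cos φ₂ sin²(Δλ/2) = 0.615824
c = 2·arcsin(√a) = 1.804567 rad = 103.3941°
d = R·c = 6367 × 1.804567 = 11489.7 km

11490 km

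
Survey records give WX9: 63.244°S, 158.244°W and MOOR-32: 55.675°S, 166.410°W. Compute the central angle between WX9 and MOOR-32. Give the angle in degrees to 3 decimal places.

Δφ = 7.5690°,  Δλ = -8.1660°
a = sin²(Δφ/2) + cos φ₁ cos φ₂ sin²(Δλ/2) = 0.005643
c = 2·arcsin(√a) = 0.150388 rad = 8.6166°

8.617°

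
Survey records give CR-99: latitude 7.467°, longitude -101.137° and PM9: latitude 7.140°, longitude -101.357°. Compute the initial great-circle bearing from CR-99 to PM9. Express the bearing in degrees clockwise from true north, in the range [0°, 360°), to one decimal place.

213.7°

Δλ = -0.2200°
y = sin Δλ · cos φ₂ = -0.003810
x = cos φ₁ sin φ₂ − sin φ₁ cos φ₂ cos Δλ = -0.005706
θ = atan2(y, x) = -146.2698° → 213.7302° (mod 360°)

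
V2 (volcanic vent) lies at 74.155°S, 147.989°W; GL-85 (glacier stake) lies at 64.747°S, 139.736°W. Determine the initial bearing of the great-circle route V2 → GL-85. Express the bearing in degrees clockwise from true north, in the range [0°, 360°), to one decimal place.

Δλ = 8.2530°
y = sin Δλ · cos φ₂ = 0.061238
x = cos φ₁ sin φ₂ − sin φ₁ cos φ₂ cos Δλ = 0.159213
θ = atan2(y, x) = 21.0383° → 21.0383° (mod 360°)

21.0°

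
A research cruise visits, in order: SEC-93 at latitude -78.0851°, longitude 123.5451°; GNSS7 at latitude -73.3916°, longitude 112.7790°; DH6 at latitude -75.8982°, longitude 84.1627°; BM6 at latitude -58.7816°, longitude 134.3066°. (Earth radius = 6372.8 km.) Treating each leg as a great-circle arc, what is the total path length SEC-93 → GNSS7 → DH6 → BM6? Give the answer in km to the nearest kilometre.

SEC-93→GNSS7: c = 0.093758 rad, d = 597.50 km
GNSS7→DH6: c = 0.137685 rad, d = 877.44 km
DH6→BM6: c = 0.426655 rad, d = 2718.99 km
Total = 597.50 + 877.44 + 2718.99 = 4193.93 km

4194 km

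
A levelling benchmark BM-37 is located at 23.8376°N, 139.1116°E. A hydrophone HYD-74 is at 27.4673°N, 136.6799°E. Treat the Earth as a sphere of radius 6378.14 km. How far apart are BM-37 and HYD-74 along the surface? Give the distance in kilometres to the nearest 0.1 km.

Δφ = 3.6297°,  Δλ = -2.4317°
a = sin²(Δφ/2) + cos φ₁ cos φ₂ sin²(Δλ/2) = 0.001368
c = 2·arcsin(√a) = 0.074000 rad = 4.2399°
d = R·c = 6378.14 × 0.074000 = 472.0 km

472.0 km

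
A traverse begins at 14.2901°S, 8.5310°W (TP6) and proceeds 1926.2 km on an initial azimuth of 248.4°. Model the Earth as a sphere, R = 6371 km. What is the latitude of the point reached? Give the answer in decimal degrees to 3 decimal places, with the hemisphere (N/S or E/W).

δ = d/R = 1926.2/6371 = 0.302339 rad
φ₂ = arcsin(sin φ₁ cos δ + cos φ₁ sin δ cos θ)
   = arcsin(-0.24683·0.95464 + 0.96906·0.29775·-0.36812) = -19.98992°
λ₂ = λ₁ + atan2(sin θ sin δ cos φ₁, cos δ − sin φ₁ sin φ₂) = -25.66412°

19.990°S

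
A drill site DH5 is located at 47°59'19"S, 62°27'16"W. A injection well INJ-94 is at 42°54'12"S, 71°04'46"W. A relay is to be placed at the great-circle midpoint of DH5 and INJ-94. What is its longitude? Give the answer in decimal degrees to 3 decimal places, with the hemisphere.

66.962°W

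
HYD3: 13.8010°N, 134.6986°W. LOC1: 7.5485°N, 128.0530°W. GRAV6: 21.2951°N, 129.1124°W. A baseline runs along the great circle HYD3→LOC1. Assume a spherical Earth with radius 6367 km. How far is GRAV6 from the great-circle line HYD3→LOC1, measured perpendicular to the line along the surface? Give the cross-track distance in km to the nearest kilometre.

1010 km

δ₁₃ = central angle HYD3→GRAV6 = 0.160414 rad  (haversine)
θ₁₃ = bearing HYD3→GRAV6 = 34.599°,  θ₁₂ = bearing HYD3→LOC1 = 133.090°
dₓₜ = R·arcsin(sin δ₁₃ · sin(θ₁₃ − θ₁₂)) = 6367·arcsin(0.15973·sin(-98.492°)) = -1010.066 km
|dₓₜ| = 1010.066 km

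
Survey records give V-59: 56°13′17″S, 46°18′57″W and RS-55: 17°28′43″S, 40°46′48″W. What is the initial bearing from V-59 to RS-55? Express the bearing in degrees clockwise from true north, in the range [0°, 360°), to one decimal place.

V-59: φ = -56.22139°, λ = -46.31583°
RS-55: φ = -17.47861°, λ = -40.78000°
Δλ = 5.5358°
y = sin Δλ · cos φ₂ = 0.092014
x = cos φ₁ sin φ₂ − sin φ₁ cos φ₂ cos Δλ = 0.622128
θ = atan2(y, x) = 8.4132° → 8.4132° (mod 360°)

8.4°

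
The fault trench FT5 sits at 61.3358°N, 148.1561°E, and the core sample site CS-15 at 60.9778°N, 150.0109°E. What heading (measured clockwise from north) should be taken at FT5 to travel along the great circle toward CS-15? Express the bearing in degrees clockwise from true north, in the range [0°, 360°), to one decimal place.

111.0°

Δλ = 1.8548°
y = sin Δλ · cos φ₂ = 0.015703
x = cos φ₁ sin φ₂ − sin φ₁ cos φ₂ cos Δλ = -0.006025
θ = atan2(y, x) = 110.9921° → 110.9921° (mod 360°)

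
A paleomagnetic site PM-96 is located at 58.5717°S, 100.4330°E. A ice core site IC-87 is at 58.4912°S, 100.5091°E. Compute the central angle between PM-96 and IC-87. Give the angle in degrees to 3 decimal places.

0.090°

Δφ = 0.0805°,  Δλ = 0.0761°
a = sin²(Δφ/2) + cos φ₁ cos φ₂ sin²(Δλ/2) = 0.000001
c = 2·arcsin(√a) = 0.001567 rad = 0.0898°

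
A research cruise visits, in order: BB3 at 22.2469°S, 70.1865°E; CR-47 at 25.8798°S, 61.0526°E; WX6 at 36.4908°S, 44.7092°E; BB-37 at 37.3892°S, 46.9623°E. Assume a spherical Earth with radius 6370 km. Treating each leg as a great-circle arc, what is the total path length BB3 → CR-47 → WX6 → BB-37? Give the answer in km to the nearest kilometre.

BB3→CR-47: c = 0.158713 rad, d = 1011.00 km
CR-47→WX6: c = 0.305581 rad, d = 1946.55 km
WX6→BB-37: c = 0.035123 rad, d = 223.73 km
Total = 1011.00 + 1946.55 + 223.73 = 3181.29 km

3181 km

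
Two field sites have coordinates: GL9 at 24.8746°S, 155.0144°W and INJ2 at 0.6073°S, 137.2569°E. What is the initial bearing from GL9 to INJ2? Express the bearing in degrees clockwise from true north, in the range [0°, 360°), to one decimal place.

279.2°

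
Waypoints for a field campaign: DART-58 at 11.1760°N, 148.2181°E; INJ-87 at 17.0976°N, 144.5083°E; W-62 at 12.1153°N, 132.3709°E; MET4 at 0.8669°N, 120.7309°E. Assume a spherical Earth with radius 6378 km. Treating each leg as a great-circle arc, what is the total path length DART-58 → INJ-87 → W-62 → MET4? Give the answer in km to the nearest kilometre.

3985 km

DART-58→INJ-87: c = 0.120911 rad, d = 771.17 km
INJ-87→W-62: c = 0.222578 rad, d = 1419.60 km
W-62→MET4: c = 0.281335 rad, d = 1794.35 km
Total = 771.17 + 1419.60 + 1794.35 = 3985.13 km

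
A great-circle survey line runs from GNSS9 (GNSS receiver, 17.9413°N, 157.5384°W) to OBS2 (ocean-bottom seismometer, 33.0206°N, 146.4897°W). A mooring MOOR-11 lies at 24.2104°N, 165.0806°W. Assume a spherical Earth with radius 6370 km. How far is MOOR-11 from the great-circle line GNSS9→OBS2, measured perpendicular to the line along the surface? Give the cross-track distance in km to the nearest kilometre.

δ₁₃ = central angle GNSS9→MOOR-11 = 0.164422 rad  (haversine)
θ₁₃ = bearing GNSS9→MOOR-11 = 312.999°,  θ₁₂ = bearing GNSS9→OBS2 = 31.237°
dₓₜ = R·arcsin(sin δ₁₃ · sin(θ₁₃ − θ₁₂)) = 6370·arcsin(0.16368·sin(281.762°)) = -1025.184 km
|dₓₜ| = 1025.184 km

1025 km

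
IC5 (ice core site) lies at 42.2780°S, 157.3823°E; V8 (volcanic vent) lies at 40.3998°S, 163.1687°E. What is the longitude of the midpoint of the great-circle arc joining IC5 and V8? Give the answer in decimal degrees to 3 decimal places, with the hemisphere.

160.317°E

Bx = cos φ₂ cos Δλ = 0.757660,  By = cos φ₂ sin Δλ = 0.076779
φₘ = atan2(sin φ₁ + sin φ₂, √((cos φ₁ + Bx)² + By²)) = -41.37514°
λₘ = λ₁ + atan2(By, cos φ₁ + Bx) = 160.31726°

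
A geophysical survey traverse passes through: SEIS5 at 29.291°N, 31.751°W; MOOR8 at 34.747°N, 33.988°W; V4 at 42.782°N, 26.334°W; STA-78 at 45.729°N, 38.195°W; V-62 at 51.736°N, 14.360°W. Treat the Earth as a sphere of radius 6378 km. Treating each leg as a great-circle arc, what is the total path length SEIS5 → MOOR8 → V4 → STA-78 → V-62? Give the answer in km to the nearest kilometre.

4619 km

SEIS5→MOOR8: c = 0.100806 rad, d = 642.94 km
MOOR8→V4: c = 0.174521 rad, d = 1113.09 km
V4→STA-78: c = 0.156757 rad, d = 999.79 km
STA-78→V-62: c = 0.292104 rad, d = 1863.04 km
Total = 642.94 + 1113.09 + 999.79 + 1863.04 = 4618.87 km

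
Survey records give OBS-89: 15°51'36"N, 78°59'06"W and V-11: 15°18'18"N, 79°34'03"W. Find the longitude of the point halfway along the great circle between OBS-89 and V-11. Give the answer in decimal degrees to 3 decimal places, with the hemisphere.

79.277°W

OBS-89: φ = +15.86000°, λ = -78.98500°
V-11: φ = +15.30500°, λ = -79.56750°
Bx = cos φ₂ cos Δλ = 0.964485,  By = cos φ₂ sin Δλ = -0.009806
φₘ = atan2(sin φ₁ + sin φ₂, √((cos φ₁ + Bx)² + By²)) = 15.58269°
λₘ = λ₁ + atan2(By, cos φ₁ + Bx) = -79.27664°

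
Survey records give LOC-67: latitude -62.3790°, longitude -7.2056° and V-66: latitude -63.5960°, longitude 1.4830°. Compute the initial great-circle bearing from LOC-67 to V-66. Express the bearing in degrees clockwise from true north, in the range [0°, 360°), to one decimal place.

111.0°

Δλ = 8.6886°
y = sin Δλ · cos φ₂ = 0.067178
x = cos φ₁ sin φ₂ − sin φ₁ cos φ₂ cos Δλ = -0.025761
θ = atan2(y, x) = 110.9804° → 110.9804° (mod 360°)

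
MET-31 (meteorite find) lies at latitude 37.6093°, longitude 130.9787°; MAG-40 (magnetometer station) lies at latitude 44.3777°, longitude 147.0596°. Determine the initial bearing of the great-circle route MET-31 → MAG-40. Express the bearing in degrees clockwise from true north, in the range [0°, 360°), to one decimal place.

Δλ = 16.0809°
y = sin Δλ · cos φ₂ = 0.197980
x = cos φ₁ sin φ₂ − sin φ₁ cos φ₂ cos Δλ = 0.134924
θ = atan2(y, x) = 55.7255° → 55.7255° (mod 360°)

55.7°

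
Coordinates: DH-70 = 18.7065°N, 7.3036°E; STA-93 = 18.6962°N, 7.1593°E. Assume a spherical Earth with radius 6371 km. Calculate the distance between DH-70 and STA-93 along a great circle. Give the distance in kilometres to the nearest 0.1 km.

Δφ = -0.0103°,  Δλ = -0.1443°
a = sin²(Δφ/2) + cos φ₁ cos φ₂ sin²(Δλ/2) = 0.000001
c = 2·arcsin(√a) = 0.002392 rad = 0.1371°
d = R·c = 6371 × 0.002392 = 15.2 km

15.2 km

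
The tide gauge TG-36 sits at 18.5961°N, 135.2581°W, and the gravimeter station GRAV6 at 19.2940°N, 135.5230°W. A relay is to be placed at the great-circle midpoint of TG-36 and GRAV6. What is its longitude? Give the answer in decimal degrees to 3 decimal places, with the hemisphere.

Bx = cos φ₂ cos Δλ = 0.943825,  By = cos φ₂ sin Δλ = -0.004364
φₘ = atan2(sin φ₁ + sin φ₂, √((cos φ₁ + Bx)² + By²)) = 18.94510°
λₘ = λ₁ + atan2(By, cos φ₁ + Bx) = -135.39027°

135.390°W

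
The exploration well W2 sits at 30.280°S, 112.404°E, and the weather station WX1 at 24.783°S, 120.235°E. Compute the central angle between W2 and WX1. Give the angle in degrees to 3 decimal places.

Δφ = 5.4970°,  Δλ = 7.8310°
a = sin²(Δφ/2) + cos φ₁ cos φ₂ sin²(Δλ/2) = 0.005955
c = 2·arcsin(√a) = 0.154494 rad = 8.8519°

8.852°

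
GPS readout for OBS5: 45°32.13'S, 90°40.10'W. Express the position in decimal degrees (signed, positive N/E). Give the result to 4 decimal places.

lat: 45.5355° S → -45.5355°
lon: 90.6683° W → -90.6683°

-45.5355°, -90.6683°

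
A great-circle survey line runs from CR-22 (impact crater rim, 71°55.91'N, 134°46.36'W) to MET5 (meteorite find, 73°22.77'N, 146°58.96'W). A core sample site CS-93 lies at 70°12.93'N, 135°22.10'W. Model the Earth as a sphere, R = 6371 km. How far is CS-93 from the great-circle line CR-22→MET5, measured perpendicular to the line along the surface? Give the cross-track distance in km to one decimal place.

CR-22: φ = +71.93183°, λ = -134.77267°
MET5: φ = +73.37950°, λ = -146.98267°
CS-93: φ = +70.21550°, λ = -135.36833°
δ₁₃ = central angle CR-22→CS-93 = 0.030144 rad  (haversine)
θ₁₃ = bearing CR-22→CS-93 = 186.705°,  θ₁₂ = bearing CR-22→MET5 = 297.443°
dₓₜ = R·arcsin(sin δ₁₃ · sin(θ₁₃ − θ₁₂)) = 6371·arcsin(0.03014·sin(-110.738°)) = -179.604 km
|dₓₜ| = 179.604 km

179.6 km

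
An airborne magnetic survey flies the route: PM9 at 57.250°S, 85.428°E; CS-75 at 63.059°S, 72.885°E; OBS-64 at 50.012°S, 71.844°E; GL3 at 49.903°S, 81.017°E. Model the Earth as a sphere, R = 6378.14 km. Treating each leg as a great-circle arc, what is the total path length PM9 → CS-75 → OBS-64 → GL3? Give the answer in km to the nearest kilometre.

3057 km

PM9→CS-75: c = 0.148358 rad, d = 946.25 km
CS-75→OBS-64: c = 0.227926 rad, d = 1453.74 km
OBS-64→GL3: c = 0.102954 rad, d = 656.65 km
Total = 946.25 + 1453.74 + 656.65 = 3056.65 km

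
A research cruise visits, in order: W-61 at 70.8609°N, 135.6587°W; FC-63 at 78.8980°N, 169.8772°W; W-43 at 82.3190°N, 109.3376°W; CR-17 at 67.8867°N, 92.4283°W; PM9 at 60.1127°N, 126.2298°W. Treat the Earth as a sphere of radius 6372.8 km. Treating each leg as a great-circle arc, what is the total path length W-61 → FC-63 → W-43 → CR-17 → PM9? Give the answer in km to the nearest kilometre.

W-61→FC-63: c = 0.204072 rad, d = 1300.51 km
FC-63→W-43: c = 0.172613 rad, d = 1100.03 km
W-43→CR-17: c = 0.260476 rad, d = 1659.96 km
CR-17→PM9: c = 0.286980 rad, d = 1828.87 km
Total = 1300.51 + 1100.03 + 1659.96 + 1828.87 = 5889.37 km

5889 km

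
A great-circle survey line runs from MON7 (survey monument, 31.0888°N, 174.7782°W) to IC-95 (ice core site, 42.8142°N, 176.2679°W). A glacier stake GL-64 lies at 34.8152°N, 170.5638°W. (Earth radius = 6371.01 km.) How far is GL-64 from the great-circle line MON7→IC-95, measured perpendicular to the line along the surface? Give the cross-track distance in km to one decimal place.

422.4 km

δ₁₃ = central angle MON7→GL-64 = 0.089644 rad  (haversine)
θ₁₃ = bearing MON7→GL-64 = 42.372°,  θ₁₂ = bearing MON7→IC-95 = 354.642°
dₓₜ = R·arcsin(sin δ₁₃ · sin(θ₁₃ − θ₁₂)) = 6371.01·arcsin(0.08952·sin(-312.270°)) = 422.364 km
|dₓₜ| = 422.364 km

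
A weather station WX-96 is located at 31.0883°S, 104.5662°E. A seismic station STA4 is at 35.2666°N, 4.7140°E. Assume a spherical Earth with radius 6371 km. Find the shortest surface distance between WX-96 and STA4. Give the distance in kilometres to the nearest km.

12753 km

Δφ = 66.3549°,  Δλ = -99.8522°
a = sin²(Δφ/2) + cos φ₁ cos φ₂ sin²(Δλ/2) = 0.708888
c = 2·arcsin(√a) = 2.001791 rad = 114.6942°
d = R·c = 6371 × 2.001791 = 12753.4 km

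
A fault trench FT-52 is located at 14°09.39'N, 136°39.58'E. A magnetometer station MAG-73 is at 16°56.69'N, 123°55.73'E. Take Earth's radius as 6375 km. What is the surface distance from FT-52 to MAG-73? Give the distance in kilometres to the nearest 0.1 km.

1399.1 km

FT-52: φ = +14.15650°, λ = +136.65967°
MAG-73: φ = +16.94483°, λ = +123.92883°
Δφ = 2.7883°,  Δλ = -12.7308°
a = sin²(Δφ/2) + cos φ₁ cos φ₂ sin²(Δλ/2) = 0.011993
c = 2·arcsin(√a) = 0.219467 rad = 12.5745°
d = R·c = 6375 × 0.219467 = 1399.1 km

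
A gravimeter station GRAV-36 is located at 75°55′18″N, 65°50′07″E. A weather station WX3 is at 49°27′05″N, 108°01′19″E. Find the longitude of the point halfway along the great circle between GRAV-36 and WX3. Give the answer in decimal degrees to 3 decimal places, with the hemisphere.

96.892°E

GRAV-36: φ = +75.92167°, λ = +65.83528°
WX3: φ = +49.45139°, λ = +108.02194°
Bx = cos φ₂ cos Δλ = 0.481693,  By = cos φ₂ sin Δλ = 0.436569
φₘ = atan2(sin φ₁ + sin φ₂, √((cos φ₁ + Bx)² + By²)) = 63.93161°
λₘ = λ₁ + atan2(By, cos φ₁ + Bx) = 96.89214°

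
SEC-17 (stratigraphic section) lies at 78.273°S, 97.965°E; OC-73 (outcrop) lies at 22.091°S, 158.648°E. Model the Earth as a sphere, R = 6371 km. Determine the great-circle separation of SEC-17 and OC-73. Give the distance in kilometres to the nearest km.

6959 km

Δφ = 56.1820°,  Δλ = 60.6830°
a = sin²(Δφ/2) + cos φ₁ cos φ₂ sin²(Δλ/2) = 0.269779
c = 2·arcsin(√a) = 1.092303 rad = 62.5844°
d = R·c = 6371 × 1.092303 = 6959.1 km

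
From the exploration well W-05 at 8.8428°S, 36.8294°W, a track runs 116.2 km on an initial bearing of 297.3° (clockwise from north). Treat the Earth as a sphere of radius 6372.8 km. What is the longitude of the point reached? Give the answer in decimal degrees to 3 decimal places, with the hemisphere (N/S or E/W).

37.768°W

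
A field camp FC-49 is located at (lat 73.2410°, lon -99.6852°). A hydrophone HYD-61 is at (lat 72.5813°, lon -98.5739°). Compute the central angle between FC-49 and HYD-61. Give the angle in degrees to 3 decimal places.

Δφ = -0.6597°,  Δλ = 1.1113°
a = sin²(Δφ/2) + cos φ₁ cos φ₂ sin²(Δλ/2) = 0.000041
c = 2·arcsin(√a) = 0.012847 rad = 0.7361°

0.736°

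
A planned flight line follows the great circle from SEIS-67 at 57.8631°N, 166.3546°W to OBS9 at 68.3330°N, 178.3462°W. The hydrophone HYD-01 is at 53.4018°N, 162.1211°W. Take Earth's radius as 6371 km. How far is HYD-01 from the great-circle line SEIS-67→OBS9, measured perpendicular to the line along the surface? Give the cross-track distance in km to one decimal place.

76.3 km

δ₁₃ = central angle SEIS-67→HYD-01 = 0.088292 rad  (haversine)
θ₁₃ = bearing SEIS-67→HYD-01 = 150.057°,  θ₁₂ = bearing SEIS-67→OBS9 = 337.860°
dₓₜ = R·arcsin(sin δ₁₃ · sin(θ₁₃ − θ₁₂)) = 6371·arcsin(0.08818·sin(-187.803°)) = 76.273 km
|dₓₜ| = 76.273 km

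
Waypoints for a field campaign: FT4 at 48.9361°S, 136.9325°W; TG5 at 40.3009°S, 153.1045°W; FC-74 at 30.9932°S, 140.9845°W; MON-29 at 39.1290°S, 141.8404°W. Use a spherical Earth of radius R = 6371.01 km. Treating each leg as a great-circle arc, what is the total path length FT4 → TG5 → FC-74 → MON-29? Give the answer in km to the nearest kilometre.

FT4→TG5: c = 0.250292 rad, d = 1594.61 km
TG5→FC-74: c = 0.236084 rad, d = 1504.09 km
FC-74→MON-29: c = 0.142520 rad, d = 908.00 km
Total = 1594.61 + 1504.09 + 908.00 = 4006.70 km

4007 km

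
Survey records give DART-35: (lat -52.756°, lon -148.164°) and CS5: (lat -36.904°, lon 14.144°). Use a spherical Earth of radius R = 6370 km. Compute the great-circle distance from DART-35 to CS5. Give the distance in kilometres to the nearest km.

Δφ = 15.8520°,  Δλ = 162.3080°
a = sin²(Δφ/2) + cos φ₁ cos φ₂ sin²(Δλ/2) = 0.491523
c = 2·arcsin(√a) = 1.553841 rad = 89.0285°
d = R·c = 6370 × 1.553841 = 9898.0 km

9898 km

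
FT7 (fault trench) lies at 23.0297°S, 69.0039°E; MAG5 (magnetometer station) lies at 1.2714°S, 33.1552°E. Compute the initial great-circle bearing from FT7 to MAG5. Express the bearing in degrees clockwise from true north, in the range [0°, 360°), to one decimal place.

296.9°

Δλ = -35.8487°
y = sin Δλ · cos φ₂ = -0.585503
x = cos φ₁ sin φ₂ − sin φ₁ cos φ₂ cos Δλ = 0.296602
θ = atan2(y, x) = -63.1343° → 296.8657° (mod 360°)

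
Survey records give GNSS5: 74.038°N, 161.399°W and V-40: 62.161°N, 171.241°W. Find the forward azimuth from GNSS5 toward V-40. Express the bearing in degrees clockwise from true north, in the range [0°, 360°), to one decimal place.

201.8°

Δλ = -9.8420°
y = sin Δλ · cos φ₂ = -0.079823
x = cos φ₁ sin φ₂ − sin φ₁ cos φ₂ cos Δλ = -0.199204
θ = atan2(y, x) = -158.1634° → 201.8366° (mod 360°)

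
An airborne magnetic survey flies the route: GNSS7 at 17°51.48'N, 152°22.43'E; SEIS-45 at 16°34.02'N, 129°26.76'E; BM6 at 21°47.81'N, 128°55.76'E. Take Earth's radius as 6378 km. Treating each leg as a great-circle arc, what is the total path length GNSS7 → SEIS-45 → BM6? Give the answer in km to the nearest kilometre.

3025 km

GNSS7: φ = +17.85800°, λ = +152.37383°
SEIS-45: φ = +16.56700°, λ = +129.44600°
BM6: φ = +21.79683°, λ = +128.92933°
GNSS7→SEIS-45: c = 0.382671 rad, d = 2440.68 km
SEIS-45→BM6: c = 0.091674 rad, d = 584.70 km
Total = 2440.68 + 584.70 = 3025.37 km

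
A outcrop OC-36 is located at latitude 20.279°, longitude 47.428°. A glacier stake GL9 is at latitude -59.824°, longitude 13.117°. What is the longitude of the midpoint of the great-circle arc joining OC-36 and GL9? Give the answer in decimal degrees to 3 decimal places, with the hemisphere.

35.602°E

Bx = cos φ₂ cos Δλ = 0.415190,  By = cos φ₂ sin Δλ = -0.283341
φₘ = atan2(sin φ₁ + sin φ₂, √((cos φ₁ + Bx)² + By²)) = -20.53557°
λₘ = λ₁ + atan2(By, cos φ₁ + Bx) = 35.60200°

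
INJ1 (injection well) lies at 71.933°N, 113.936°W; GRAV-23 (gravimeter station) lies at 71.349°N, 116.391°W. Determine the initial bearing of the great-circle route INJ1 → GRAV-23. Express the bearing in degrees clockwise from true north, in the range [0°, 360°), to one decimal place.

Δλ = -2.4550°
y = sin Δλ · cos φ₂ = -0.013699
x = cos φ₁ sin φ₂ − sin φ₁ cos φ₂ cos Δλ = -0.009913
θ = atan2(y, x) = -125.8926° → 234.1074° (mod 360°)

234.1°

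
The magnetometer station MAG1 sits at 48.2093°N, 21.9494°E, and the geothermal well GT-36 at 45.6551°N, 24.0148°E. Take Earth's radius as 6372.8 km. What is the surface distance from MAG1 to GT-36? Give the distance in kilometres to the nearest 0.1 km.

Δφ = -2.5542°,  Δλ = 2.0654°
a = sin²(Δφ/2) + cos φ₁ cos φ₂ sin²(Δλ/2) = 0.000648
c = 2·arcsin(√a) = 0.050919 rad = 2.9175°
d = R·c = 6372.8 × 0.050919 = 324.5 km

324.5 km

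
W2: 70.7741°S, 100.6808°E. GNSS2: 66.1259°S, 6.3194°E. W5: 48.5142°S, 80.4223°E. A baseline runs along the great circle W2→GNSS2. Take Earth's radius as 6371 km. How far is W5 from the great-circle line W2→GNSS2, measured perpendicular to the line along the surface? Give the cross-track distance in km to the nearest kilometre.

2681 km

δ₁₃ = central angle W2→W5 = 0.422708 rad  (haversine)
θ₁₃ = bearing W2→W5 = 326.005°,  θ₁₂ = bearing W2→GNSS2 = 230.711°
dₓₜ = R·arcsin(sin δ₁₃ · sin(θ₁₃ − θ₁₂)) = 6371·arcsin(0.41023·sin(95.294°)) = 2680.857 km
|dₓₜ| = 2680.857 km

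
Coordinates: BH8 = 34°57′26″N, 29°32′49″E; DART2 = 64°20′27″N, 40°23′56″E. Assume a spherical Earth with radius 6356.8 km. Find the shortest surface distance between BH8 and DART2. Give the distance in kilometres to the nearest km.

3341 km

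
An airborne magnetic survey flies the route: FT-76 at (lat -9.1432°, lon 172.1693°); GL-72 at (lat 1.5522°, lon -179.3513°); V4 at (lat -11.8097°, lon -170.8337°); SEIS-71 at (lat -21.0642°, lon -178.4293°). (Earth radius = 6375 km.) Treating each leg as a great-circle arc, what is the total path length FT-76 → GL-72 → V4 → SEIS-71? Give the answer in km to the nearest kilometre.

4586 km

FT-76→GL-72: c = 0.237881 rad, d = 1516.49 km
GL-72→V4: c = 0.276057 rad, d = 1759.86 km
V4→SEIS-71: c = 0.205451 rad, d = 1309.75 km
Total = 1516.49 + 1759.86 + 1309.75 = 4586.11 km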